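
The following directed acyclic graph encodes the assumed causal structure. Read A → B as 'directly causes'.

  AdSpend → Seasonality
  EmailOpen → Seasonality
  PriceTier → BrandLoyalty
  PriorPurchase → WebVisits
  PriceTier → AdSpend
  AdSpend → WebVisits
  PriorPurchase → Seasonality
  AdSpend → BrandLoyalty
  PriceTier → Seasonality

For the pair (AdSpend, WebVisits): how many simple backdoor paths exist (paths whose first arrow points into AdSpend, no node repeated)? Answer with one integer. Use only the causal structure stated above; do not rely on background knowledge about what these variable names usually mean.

1

A backdoor path from AdSpend to WebVisits is any simple undirected path whose first edge points into AdSpend (i.e. leaves AdSpend via a parent).
Parents of AdSpend: {PriceTier}.
Enumerating:
  P1: AdSpend <- PriceTier -> Seasonality <- PriorPurchase -> WebVisits
That exhausts the simple backdoor paths. Count: 1.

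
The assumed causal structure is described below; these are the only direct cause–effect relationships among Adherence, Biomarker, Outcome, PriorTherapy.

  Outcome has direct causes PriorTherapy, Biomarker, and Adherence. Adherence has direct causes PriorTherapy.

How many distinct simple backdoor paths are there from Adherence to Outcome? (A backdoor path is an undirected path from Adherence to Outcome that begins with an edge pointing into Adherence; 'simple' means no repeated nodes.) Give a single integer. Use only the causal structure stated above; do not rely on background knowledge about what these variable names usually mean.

1

A backdoor path from Adherence to Outcome is any simple undirected path whose first edge points into Adherence (i.e. leaves Adherence via a parent).
Parents of Adherence: {PriorTherapy}.
Enumerating:
  P1: Adherence <- PriorTherapy -> Outcome
That exhausts the simple backdoor paths. Count: 1.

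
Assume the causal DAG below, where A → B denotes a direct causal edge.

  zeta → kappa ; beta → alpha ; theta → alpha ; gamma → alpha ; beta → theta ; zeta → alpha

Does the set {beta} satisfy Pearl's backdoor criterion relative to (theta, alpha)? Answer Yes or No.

Yes

Backdoor paths from theta to alpha (paths whose first edge points into theta):
  P1: theta <- beta -> alpha
Condition 1 (no descendant of theta in the set): holds — descendants of theta are {alpha}; none are in {beta}.
Condition 2 (every backdoor path blocked by {beta}):
  P1: blocked at fork node beta ∈ conditioning set.
{beta} satisfies the backdoor criterion.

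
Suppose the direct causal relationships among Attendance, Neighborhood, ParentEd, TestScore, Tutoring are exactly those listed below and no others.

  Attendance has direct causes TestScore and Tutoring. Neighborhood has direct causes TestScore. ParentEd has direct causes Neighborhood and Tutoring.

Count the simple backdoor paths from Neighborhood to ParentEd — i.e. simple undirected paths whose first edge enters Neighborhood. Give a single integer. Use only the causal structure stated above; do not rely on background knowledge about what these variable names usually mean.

A backdoor path from Neighborhood to ParentEd is any simple undirected path whose first edge points into Neighborhood (i.e. leaves Neighborhood via a parent).
Parents of Neighborhood: {TestScore}.
Enumerating:
  P1: Neighborhood <- TestScore -> Attendance <- Tutoring -> ParentEd
That exhausts the simple backdoor paths. Count: 1.

1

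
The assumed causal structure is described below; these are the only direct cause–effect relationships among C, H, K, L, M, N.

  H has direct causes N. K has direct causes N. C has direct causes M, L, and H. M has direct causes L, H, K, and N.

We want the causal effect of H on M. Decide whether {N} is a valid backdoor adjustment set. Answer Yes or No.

Yes

Backdoor paths from H to M (paths whose first edge points into H):
  P1: H <- N -> K -> M
  P2: H <- N -> M
Condition 1 (no descendant of H in the set): holds — descendants of H are {C, M}; none are in {N}.
Condition 2 (every backdoor path blocked by {N}):
  P1: blocked at fork node N ∈ conditioning set.
  P2: blocked at fork node N ∈ conditioning set.
{N} satisfies the backdoor criterion.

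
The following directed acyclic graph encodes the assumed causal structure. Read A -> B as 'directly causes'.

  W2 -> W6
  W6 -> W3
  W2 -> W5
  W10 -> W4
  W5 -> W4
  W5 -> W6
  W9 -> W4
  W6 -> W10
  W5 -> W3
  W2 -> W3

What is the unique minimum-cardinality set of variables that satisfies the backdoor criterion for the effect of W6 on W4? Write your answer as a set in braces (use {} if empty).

{W5}

Variables eligible for adjustment (non-descendants of W6, excluding W6 and W4): {W2, W5, W9}.
Backdoor paths from W6 to W4:
  P1: W6 <- W2 -> W5 -> W4
  P2: W6 <- W2 -> W3 <- W5 -> W4
  P3: W6 <- W5 -> W4
The empty set is not sufficient: P1 (W6 <- W2 -> W5 -> W4) has no collider blocking it and no conditioned non-collider, so it is open.
Try {W5}:
  P1: blocked at chain node W5 ∈ conditioning set.
  P2: blocked at collider W3 (neither it nor any descendant is in the conditioning set).
  P3: blocked at fork node W5 ∈ conditioning set.
{W5} contains no descendant of W6 and blocks every backdoor path.
No other singleton works — e.g. {W2} leaves P3 open — so {W5} is the unique smallest valid adjustment set.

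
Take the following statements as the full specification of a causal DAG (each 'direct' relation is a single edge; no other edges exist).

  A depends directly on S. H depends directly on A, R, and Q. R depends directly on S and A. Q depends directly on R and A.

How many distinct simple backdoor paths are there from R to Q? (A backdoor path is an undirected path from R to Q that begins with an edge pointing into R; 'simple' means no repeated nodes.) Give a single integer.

A backdoor path from R to Q is any simple undirected path whose first edge points into R (i.e. leaves R via a parent).
Parents of R: {A, S}.
Enumerating:
  P1: R <- S -> A -> Q
  P2: R <- S -> A -> H <- Q
  P3: R <- A -> Q
  P4: R <- A -> H <- Q
That exhausts the simple backdoor paths. Count: 4.

4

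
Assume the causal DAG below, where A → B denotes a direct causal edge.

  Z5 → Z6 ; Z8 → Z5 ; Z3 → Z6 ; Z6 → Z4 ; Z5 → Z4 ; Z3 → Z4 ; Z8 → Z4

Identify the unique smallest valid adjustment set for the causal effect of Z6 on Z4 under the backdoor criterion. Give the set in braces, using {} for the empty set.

Variables eligible for adjustment (non-descendants of Z6, excluding Z6 and Z4): {Z3, Z5, Z8}.
Backdoor paths from Z6 to Z4:
  P1: Z6 <- Z5 <- Z8 -> Z4
  P2: Z6 <- Z5 -> Z4
  P3: Z6 <- Z3 -> Z4
The empty set is not sufficient: P1 (Z6 <- Z5 <- Z8 -> Z4) has no collider blocking it and no conditioned non-collider, so it is open.
Try {Z3, Z5}:
  P1: blocked at chain node Z5 ∈ conditioning set.
  P2: blocked at fork node Z5 ∈ conditioning set.
  P3: blocked at fork node Z3 ∈ conditioning set.
{Z3, Z5} contains no descendant of Z6 and blocks every backdoor path.
Every element of {Z3, Z5} is needed (dropping Z3 leaves P3 open; dropping Z5 leaves P1 open), so no proper subset is valid.
Among all size-2 subsets of the eligible variables, only {Z3, Z5} blocks every backdoor path, so it is the unique smallest valid adjustment set.

{Z3, Z5}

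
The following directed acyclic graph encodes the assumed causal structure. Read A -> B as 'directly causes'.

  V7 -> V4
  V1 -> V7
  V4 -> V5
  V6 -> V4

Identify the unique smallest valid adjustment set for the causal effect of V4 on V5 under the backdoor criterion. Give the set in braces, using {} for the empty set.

Variables eligible for adjustment (non-descendants of V4, excluding V4 and V5): {V1, V6, V7}.
Backdoor paths from V4 to V5:
  (none)
With no backdoor paths the empty set already satisfies the criterion, and it is trivially minimal.

{}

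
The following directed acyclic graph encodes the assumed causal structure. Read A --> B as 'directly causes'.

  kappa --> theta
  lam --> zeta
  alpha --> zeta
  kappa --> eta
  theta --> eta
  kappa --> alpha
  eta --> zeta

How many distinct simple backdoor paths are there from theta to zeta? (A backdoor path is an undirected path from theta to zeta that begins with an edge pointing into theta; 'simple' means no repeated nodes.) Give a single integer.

A backdoor path from theta to zeta is any simple undirected path whose first edge points into theta (i.e. leaves theta via a parent).
Parents of theta: {kappa}.
Enumerating:
  P1: theta <- kappa -> alpha -> zeta
  P2: theta <- kappa -> eta -> zeta
That exhausts the simple backdoor paths. Count: 2.

2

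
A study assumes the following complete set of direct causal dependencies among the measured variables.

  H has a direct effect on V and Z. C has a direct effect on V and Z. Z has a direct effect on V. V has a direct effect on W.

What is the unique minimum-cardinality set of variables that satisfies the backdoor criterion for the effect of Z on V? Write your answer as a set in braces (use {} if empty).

{C, H}

Variables eligible for adjustment (non-descendants of Z, excluding Z and V): {C, H}.
Backdoor paths from Z to V:
  P1: Z <- H -> V
  P2: Z <- C -> V
The empty set is not sufficient: P1 (Z <- H -> V) has no collider blocking it and no conditioned non-collider, so it is open.
Try {C, H}:
  P1: blocked at fork node H ∈ conditioning set.
  P2: blocked at fork node C ∈ conditioning set.
{C, H} contains no descendant of Z and blocks every backdoor path.
Every element of {C, H} is needed (dropping C leaves P2 open; dropping H leaves P1 open), so no proper subset is valid.
Among all size-2 subsets of the eligible variables, only {C, H} blocks every backdoor path, so it is the unique smallest valid adjustment set.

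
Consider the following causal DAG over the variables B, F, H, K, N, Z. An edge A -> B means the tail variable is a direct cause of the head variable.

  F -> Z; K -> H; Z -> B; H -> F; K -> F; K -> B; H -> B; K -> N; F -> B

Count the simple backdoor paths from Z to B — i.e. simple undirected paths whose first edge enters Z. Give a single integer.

5

A backdoor path from Z to B is any simple undirected path whose first edge points into Z (i.e. leaves Z via a parent).
Parents of Z: {F}.
Enumerating:
  P1: Z <- F <- K -> H -> B
  P2: Z <- F <- K -> B
  P3: Z <- F <- H <- K -> B
  P4: Z <- F <- H -> B
  P5: Z <- F -> B
That exhausts the simple backdoor paths. Count: 5.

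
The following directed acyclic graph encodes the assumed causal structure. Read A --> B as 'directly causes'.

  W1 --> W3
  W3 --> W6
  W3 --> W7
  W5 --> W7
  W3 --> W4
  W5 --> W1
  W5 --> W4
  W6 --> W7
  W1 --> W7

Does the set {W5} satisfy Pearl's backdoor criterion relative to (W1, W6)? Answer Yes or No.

Backdoor paths from W1 to W6 (paths whose first edge points into W1):
  P1: W1 <- W5 -> W4 <- W3 -> W6
  P2: W1 <- W5 -> W4 <- W3 -> W7 <- W6
  P3: W1 <- W5 -> W7 <- W3 -> W6
  P4: W1 <- W5 -> W7 <- W6
Condition 1 (no descendant of W1 in the set): holds — descendants of W1 are {W3, W4, W6, W7}; none are in {W5}.
Condition 2 (every backdoor path blocked by {W5}):
  P1: blocked at fork node W5 ∈ conditioning set.
  P2: blocked at fork node W5 ∈ conditioning set.
  P3: blocked at fork node W5 ∈ conditioning set.
  P4: blocked at fork node W5 ∈ conditioning set.
{W5} satisfies the backdoor criterion.

Yes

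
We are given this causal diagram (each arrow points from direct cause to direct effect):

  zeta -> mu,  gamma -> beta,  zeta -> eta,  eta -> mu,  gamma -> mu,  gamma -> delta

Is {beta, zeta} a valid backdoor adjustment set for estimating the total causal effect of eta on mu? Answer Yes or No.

Backdoor paths from eta to mu (paths whose first edge points into eta):
  P1: eta <- zeta -> mu
Condition 1 (no descendant of eta in the set): holds — descendants of eta are {mu}; none are in {beta, zeta}.
Condition 2 (every backdoor path blocked by {beta, zeta}):
  P1: blocked at fork node zeta ∈ conditioning set.
{beta, zeta} satisfies the backdoor criterion.

Yes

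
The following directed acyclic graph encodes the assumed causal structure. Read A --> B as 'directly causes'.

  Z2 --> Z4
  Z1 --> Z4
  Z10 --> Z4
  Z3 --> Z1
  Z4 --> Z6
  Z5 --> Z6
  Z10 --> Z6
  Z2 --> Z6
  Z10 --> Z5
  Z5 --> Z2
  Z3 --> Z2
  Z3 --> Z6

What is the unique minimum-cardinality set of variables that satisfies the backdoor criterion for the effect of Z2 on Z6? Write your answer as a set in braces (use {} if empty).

Variables eligible for adjustment (non-descendants of Z2, excluding Z2 and Z6): {Z1, Z10, Z3, Z5}.
Backdoor paths from Z2 to Z6:
  P1: Z2 <- Z5 <- Z10 -> Z4 <- Z1 <- Z3 -> Z6
  P2: Z2 <- Z5 <- Z10 -> Z4 -> Z6
  P3: Z2 <- Z5 <- Z10 -> Z6
  P4: Z2 <- Z5 -> Z6
  P5: Z2 <- Z3 -> Z1 -> Z4 <- Z10 -> Z5 -> Z6
  P6: Z2 <- Z3 -> Z1 -> Z4 <- Z10 -> Z6
  P7: Z2 <- Z3 -> Z1 -> Z4 -> Z6
  P8: Z2 <- Z3 -> Z6
The empty set is not sufficient: P2 (Z2 <- Z5 <- Z10 -> Z4 -> Z6) has no collider blocking it and no conditioned non-collider, so it is open.
Try {Z3, Z5}:
  P1: blocked at chain node Z5 ∈ conditioning set.
  P2: blocked at chain node Z5 ∈ conditioning set.
  P3: blocked at chain node Z5 ∈ conditioning set.
  P4: blocked at fork node Z5 ∈ conditioning set.
  P5: blocked at fork node Z3 ∈ conditioning set.
  P6: blocked at fork node Z3 ∈ conditioning set.
  P7: blocked at fork node Z3 ∈ conditioning set.
  P8: blocked at fork node Z3 ∈ conditioning set.
{Z3, Z5} contains no descendant of Z2 and blocks every backdoor path.
Every element of {Z3, Z5} is needed (dropping Z3 leaves P7 open; dropping Z5 leaves P2 open), so no proper subset is valid.
Among all size-2 subsets of the eligible variables, only {Z3, Z5} blocks every backdoor path, so it is the unique smallest valid adjustment set.

{Z3, Z5}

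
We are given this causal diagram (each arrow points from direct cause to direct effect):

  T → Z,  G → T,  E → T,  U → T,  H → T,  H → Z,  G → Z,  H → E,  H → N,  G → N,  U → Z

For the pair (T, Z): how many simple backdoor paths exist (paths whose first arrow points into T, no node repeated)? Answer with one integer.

7

A backdoor path from T to Z is any simple undirected path whose first edge points into T (i.e. leaves T via a parent).
Parents of T: {E, G, H, U}.
Enumerating:
  P1: T <- G -> N <- H -> Z
  P2: T <- G -> Z
  P3: T <- H -> N <- G -> Z
  P4: T <- H -> Z
  P5: T <- E <- H -> N <- G -> Z
  P6: T <- E <- H -> Z
  P7: T <- U -> Z
That exhausts the simple backdoor paths. Count: 7.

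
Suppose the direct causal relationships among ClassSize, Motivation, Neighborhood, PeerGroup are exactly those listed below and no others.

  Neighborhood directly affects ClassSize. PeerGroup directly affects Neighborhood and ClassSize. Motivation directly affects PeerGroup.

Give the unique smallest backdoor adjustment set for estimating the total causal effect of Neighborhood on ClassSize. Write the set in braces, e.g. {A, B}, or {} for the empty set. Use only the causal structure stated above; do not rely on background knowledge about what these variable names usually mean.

Variables eligible for adjustment (non-descendants of Neighborhood, excluding Neighborhood and ClassSize): {Motivation, PeerGroup}.
Backdoor paths from Neighborhood to ClassSize:
  P1: Neighborhood <- PeerGroup -> ClassSize
The empty set is not sufficient: P1 (Neighborhood <- PeerGroup -> ClassSize) has no collider blocking it and no conditioned non-collider, so it is open.
Try {PeerGroup}:
  P1: blocked at fork node PeerGroup ∈ conditioning set.
{PeerGroup} contains no descendant of Neighborhood and blocks every backdoor path.
No other singleton works — e.g. {Motivation} leaves P1 open — so {PeerGroup} is the unique smallest valid adjustment set.

{PeerGroup}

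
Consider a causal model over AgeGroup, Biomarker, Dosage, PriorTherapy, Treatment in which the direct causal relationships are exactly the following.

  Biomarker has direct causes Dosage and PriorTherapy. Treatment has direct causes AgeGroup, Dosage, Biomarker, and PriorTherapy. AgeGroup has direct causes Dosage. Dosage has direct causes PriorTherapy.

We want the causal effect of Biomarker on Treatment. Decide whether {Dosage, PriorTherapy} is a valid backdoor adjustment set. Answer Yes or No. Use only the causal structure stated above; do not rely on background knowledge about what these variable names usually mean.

Backdoor paths from Biomarker to Treatment (paths whose first edge points into Biomarker):
  P1: Biomarker <- PriorTherapy -> Dosage -> AgeGroup -> Treatment
  P2: Biomarker <- PriorTherapy -> Dosage -> Treatment
  P3: Biomarker <- PriorTherapy -> Treatment
  P4: Biomarker <- Dosage <- PriorTherapy -> Treatment
  P5: Biomarker <- Dosage -> AgeGroup -> Treatment
  P6: Biomarker <- Dosage -> Treatment
Condition 1 (no descendant of Biomarker in the set): holds — descendants of Biomarker are {Treatment}; none are in {Dosage, PriorTherapy}.
Condition 2 (every backdoor path blocked by {Dosage, PriorTherapy}):
  P1: blocked at fork node PriorTherapy ∈ conditioning set.
  P2: blocked at fork node PriorTherapy ∈ conditioning set.
  P3: blocked at fork node PriorTherapy ∈ conditioning set.
  P4: blocked at chain node Dosage ∈ conditioning set.
  P5: blocked at fork node Dosage ∈ conditioning set.
  P6: blocked at fork node Dosage ∈ conditioning set.
{Dosage, PriorTherapy} satisfies the backdoor criterion.

Yes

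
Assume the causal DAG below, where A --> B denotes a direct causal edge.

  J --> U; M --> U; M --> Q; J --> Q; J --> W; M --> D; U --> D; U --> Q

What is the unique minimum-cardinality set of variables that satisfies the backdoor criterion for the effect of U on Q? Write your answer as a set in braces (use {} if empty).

Variables eligible for adjustment (non-descendants of U, excluding U and Q): {J, M, W}.
Backdoor paths from U to Q:
  P1: U <- M -> Q
  P2: U <- J -> Q
The empty set is not sufficient: P1 (U <- M -> Q) has no collider blocking it and no conditioned non-collider, so it is open.
Try {J, M}:
  P1: blocked at fork node M ∈ conditioning set.
  P2: blocked at fork node J ∈ conditioning set.
{J, M} contains no descendant of U and blocks every backdoor path.
Every element of {J, M} is needed (dropping J leaves P2 open; dropping M leaves P1 open), so no proper subset is valid.
Among all size-2 subsets of the eligible variables, only {J, M} blocks every backdoor path, so it is the unique smallest valid adjustment set.

{J, M}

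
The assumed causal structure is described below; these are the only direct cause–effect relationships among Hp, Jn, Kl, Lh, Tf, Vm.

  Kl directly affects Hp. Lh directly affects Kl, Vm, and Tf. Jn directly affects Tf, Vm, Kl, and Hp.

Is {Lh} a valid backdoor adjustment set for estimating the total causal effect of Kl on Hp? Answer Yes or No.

No

Backdoor paths from Kl to Hp (paths whose first edge points into Kl):
  P1: Kl <- Lh -> Vm <- Jn -> Hp
  P2: Kl <- Lh -> Tf <- Jn -> Hp
  P3: Kl <- Jn -> Hp
Condition 1 (no descendant of Kl in the set): holds — descendants of Kl are {Hp}; none are in {Lh}.
Condition 2 (every backdoor path blocked by {Lh}):
  P1: blocked at fork node Lh ∈ conditioning set.
  P2: blocked at fork node Lh ∈ conditioning set.
  P3: open — no interior node is in the conditioning set.
{Lh} does not satisfy the backdoor criterion.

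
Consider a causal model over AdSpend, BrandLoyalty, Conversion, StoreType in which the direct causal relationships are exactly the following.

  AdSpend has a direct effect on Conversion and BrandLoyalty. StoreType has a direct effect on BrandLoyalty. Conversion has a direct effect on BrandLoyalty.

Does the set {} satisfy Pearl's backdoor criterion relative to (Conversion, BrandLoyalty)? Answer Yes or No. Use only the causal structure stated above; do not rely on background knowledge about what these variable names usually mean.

Backdoor paths from Conversion to BrandLoyalty (paths whose first edge points into Conversion):
  P1: Conversion <- AdSpend -> BrandLoyalty
Condition 1 (no descendant of Conversion in the set): holds — descendants of Conversion are {BrandLoyalty}; none are in {}.
Condition 2 (every backdoor path blocked by {}):
  P1: open — no interior node is in the conditioning set.
{} does not satisfy the backdoor criterion.

No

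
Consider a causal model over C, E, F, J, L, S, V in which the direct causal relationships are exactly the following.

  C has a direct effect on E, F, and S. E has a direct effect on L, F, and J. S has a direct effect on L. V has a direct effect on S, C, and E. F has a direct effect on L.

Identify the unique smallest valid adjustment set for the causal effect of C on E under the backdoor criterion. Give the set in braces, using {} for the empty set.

{V}

Variables eligible for adjustment (non-descendants of C, excluding C and E): {V}.
Backdoor paths from C to E:
  P1: C <- V -> E
  P2: C <- V -> S -> L <- E
  P3: C <- V -> S -> L <- F <- E
The empty set is not sufficient: P1 (C <- V -> E) has no collider blocking it and no conditioned non-collider, so it is open.
Try {V}:
  P1: blocked at fork node V ∈ conditioning set.
  P2: blocked at fork node V ∈ conditioning set.
  P3: blocked at fork node V ∈ conditioning set.
{V} contains no descendant of C and blocks every backdoor path.
{V} is the unique smallest valid adjustment set.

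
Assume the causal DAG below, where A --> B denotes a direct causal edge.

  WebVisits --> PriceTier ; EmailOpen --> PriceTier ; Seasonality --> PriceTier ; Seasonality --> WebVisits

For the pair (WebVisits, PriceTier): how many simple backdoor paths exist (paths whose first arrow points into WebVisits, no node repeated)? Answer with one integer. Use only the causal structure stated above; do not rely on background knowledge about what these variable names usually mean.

A backdoor path from WebVisits to PriceTier is any simple undirected path whose first edge points into WebVisits (i.e. leaves WebVisits via a parent).
Parents of WebVisits: {Seasonality}.
Enumerating:
  P1: WebVisits <- Seasonality -> PriceTier
That exhausts the simple backdoor paths. Count: 1.

1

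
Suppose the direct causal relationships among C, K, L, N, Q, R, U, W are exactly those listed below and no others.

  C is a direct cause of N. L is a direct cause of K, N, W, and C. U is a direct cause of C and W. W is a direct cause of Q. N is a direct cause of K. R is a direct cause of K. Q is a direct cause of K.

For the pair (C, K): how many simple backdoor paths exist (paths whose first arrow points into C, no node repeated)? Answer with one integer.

6

A backdoor path from C to K is any simple undirected path whose first edge points into C (i.e. leaves C via a parent).
Parents of C: {L, U}.
Enumerating:
  P1: C <- L -> W -> Q -> K
  P2: C <- L -> N -> K
  P3: C <- L -> K
  P4: C <- U -> W <- L -> N -> K
  P5: C <- U -> W <- L -> K
  P6: C <- U -> W -> Q -> K
That exhausts the simple backdoor paths. Count: 6.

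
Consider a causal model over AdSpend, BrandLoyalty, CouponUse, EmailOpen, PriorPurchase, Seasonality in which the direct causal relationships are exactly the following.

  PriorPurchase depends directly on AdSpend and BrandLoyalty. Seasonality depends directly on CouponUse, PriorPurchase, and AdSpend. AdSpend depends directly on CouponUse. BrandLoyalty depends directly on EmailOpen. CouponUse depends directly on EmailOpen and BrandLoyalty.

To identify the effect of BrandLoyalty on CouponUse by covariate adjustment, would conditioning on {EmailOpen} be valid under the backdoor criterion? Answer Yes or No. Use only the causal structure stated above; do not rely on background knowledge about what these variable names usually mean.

Yes

Backdoor paths from BrandLoyalty to CouponUse (paths whose first edge points into BrandLoyalty):
  P1: BrandLoyalty <- EmailOpen -> CouponUse
Condition 1 (no descendant of BrandLoyalty in the set): holds — descendants of BrandLoyalty are {AdSpend, CouponUse, PriorPurchase, Seasonality}; none are in {EmailOpen}.
Condition 2 (every backdoor path blocked by {EmailOpen}):
  P1: blocked at fork node EmailOpen ∈ conditioning set.
{EmailOpen} satisfies the backdoor criterion.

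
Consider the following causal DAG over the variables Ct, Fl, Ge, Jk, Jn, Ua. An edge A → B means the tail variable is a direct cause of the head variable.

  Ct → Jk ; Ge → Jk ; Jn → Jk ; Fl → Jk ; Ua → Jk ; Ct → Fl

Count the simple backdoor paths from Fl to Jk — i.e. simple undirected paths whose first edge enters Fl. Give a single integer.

A backdoor path from Fl to Jk is any simple undirected path whose first edge points into Fl (i.e. leaves Fl via a parent).
Parents of Fl: {Ct}.
Enumerating:
  P1: Fl <- Ct -> Jk
That exhausts the simple backdoor paths. Count: 1.

1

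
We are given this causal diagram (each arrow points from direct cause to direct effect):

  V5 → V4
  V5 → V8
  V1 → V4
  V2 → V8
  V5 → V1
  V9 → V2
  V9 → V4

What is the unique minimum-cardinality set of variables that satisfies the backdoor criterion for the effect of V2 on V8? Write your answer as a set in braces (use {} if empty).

Variables eligible for adjustment (non-descendants of V2, excluding V2 and V8): {V1, V4, V5, V9}.
Backdoor paths from V2 to V8:
  P1: V2 <- V9 -> V4 <- V5 -> V8
  P2: V2 <- V9 -> V4 <- V1 <- V5 -> V8
Each backdoor path contains an unconditioned collider, so every path is already blocked with the empty conditioning set:
  P1: blocked at collider V4 (neither it nor any descendant is in the conditioning set).
  P2: blocked at collider V4 (neither it nor any descendant is in the conditioning set).
The empty set is therefore the unique smallest valid set.

{}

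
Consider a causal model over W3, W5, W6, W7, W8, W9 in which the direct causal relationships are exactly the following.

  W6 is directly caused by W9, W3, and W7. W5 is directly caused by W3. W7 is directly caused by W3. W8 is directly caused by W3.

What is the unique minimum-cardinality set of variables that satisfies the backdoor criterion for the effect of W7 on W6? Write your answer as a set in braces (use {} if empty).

{W3}

Variables eligible for adjustment (non-descendants of W7, excluding W7 and W6): {W3, W5, W8, W9}.
Backdoor paths from W7 to W6:
  P1: W7 <- W3 -> W6
The empty set is not sufficient: P1 (W7 <- W3 -> W6) has no collider blocking it and no conditioned non-collider, so it is open.
Try {W3}:
  P1: blocked at fork node W3 ∈ conditioning set.
{W3} contains no descendant of W7 and blocks every backdoor path.
No other singleton works — e.g. {W9} leaves P1 open — so {W3} is the unique smallest valid adjustment set.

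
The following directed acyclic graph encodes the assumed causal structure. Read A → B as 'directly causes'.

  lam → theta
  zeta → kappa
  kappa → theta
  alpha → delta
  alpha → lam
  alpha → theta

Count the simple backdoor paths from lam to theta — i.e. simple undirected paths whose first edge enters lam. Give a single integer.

A backdoor path from lam to theta is any simple undirected path whose first edge points into lam (i.e. leaves lam via a parent).
Parents of lam: {alpha}.
Enumerating:
  P1: lam <- alpha -> theta
That exhausts the simple backdoor paths. Count: 1.

1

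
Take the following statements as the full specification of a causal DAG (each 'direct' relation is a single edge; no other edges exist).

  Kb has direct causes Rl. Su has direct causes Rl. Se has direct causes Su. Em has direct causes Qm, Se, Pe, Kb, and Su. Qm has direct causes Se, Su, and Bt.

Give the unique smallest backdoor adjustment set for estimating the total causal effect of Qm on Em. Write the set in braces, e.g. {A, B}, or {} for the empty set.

{Se, Su}

Variables eligible for adjustment (non-descendants of Qm, excluding Qm and Em): {Bt, Kb, Pe, Rl, Se, Su}.
Backdoor paths from Qm to Em:
  P1: Qm <- Su <- Rl -> Kb -> Em
  P2: Qm <- Su -> Se -> Em
  P3: Qm <- Su -> Em
  P4: Qm <- Se <- Su <- Rl -> Kb -> Em
  P5: Qm <- Se <- Su -> Em
  P6: Qm <- Se -> Em
The empty set is not sufficient: P1 (Qm <- Su <- Rl -> Kb -> Em) has no collider blocking it and no conditioned non-collider, so it is open.
Try {Se, Su}:
  P1: blocked at chain node Su ∈ conditioning set.
  P2: blocked at fork node Su ∈ conditioning set.
  P3: blocked at fork node Su ∈ conditioning set.
  P4: blocked at chain node Se ∈ conditioning set.
  P5: blocked at chain node Se ∈ conditioning set.
  P6: blocked at fork node Se ∈ conditioning set.
{Se, Su} contains no descendant of Qm and blocks every backdoor path.
Every element of {Se, Su} is needed (dropping Se leaves P6 open; dropping Su leaves P1 open), so no proper subset is valid.
Among all size-2 subsets of the eligible variables, only {Se, Su} blocks every backdoor path, so it is the unique smallest valid adjustment set.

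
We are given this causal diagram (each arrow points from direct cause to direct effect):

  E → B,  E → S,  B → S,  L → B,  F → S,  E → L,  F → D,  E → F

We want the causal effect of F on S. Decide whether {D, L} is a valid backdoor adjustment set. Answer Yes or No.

No

Backdoor paths from F to S (paths whose first edge points into F):
  P1: F <- E -> L -> B -> S
  P2: F <- E -> B -> S
  P3: F <- E -> S
Condition 1 (no descendant of F in the set): FAILS — D is a descendant of F.
Condition 2 (every backdoor path blocked by {D, L}):
  P1: blocked at chain node L ∈ conditioning set.
  P2: open — no interior node is in the conditioning set.
  P3: open — no interior node is in the conditioning set.
{D, L} does not satisfy the backdoor criterion.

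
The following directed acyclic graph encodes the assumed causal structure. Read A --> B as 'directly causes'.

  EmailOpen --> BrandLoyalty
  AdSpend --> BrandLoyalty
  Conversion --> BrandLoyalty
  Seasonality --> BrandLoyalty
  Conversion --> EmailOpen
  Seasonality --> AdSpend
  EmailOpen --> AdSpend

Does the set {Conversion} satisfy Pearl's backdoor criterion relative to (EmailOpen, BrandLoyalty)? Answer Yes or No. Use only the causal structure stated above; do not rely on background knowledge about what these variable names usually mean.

Backdoor paths from EmailOpen to BrandLoyalty (paths whose first edge points into EmailOpen):
  P1: EmailOpen <- Conversion -> BrandLoyalty
Condition 1 (no descendant of EmailOpen in the set): holds — descendants of EmailOpen are {AdSpend, BrandLoyalty}; none are in {Conversion}.
Condition 2 (every backdoor path blocked by {Conversion}):
  P1: blocked at fork node Conversion ∈ conditioning set.
{Conversion} satisfies the backdoor criterion.

Yes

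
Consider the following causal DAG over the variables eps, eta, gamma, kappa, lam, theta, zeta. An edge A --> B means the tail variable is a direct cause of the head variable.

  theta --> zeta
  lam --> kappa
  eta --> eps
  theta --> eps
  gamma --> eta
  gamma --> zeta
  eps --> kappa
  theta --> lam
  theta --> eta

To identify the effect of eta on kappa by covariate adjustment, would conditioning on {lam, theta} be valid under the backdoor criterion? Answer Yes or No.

Backdoor paths from eta to kappa (paths whose first edge points into eta):
  P1: eta <- theta -> eps -> kappa
  P2: eta <- theta -> lam -> kappa
  P3: eta <- gamma -> zeta <- theta -> eps -> kappa
  P4: eta <- gamma -> zeta <- theta -> lam -> kappa
Condition 1 (no descendant of eta in the set): holds — descendants of eta are {eps, kappa}; none are in {lam, theta}.
Condition 2 (every backdoor path blocked by {lam, theta}):
  P1: blocked at fork node theta ∈ conditioning set.
  P2: blocked at fork node theta ∈ conditioning set.
  P3: blocked at collider zeta (neither it nor any descendant is in the conditioning set).
  P4: blocked at collider zeta (neither it nor any descendant is in the conditioning set).
{lam, theta} satisfies the backdoor criterion.

Yes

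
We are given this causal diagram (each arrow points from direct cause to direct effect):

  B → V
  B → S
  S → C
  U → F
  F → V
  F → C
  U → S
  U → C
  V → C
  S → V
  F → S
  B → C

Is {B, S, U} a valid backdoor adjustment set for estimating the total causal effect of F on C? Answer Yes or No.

Backdoor paths from F to C (paths whose first edge points into F):
  P1: F <- U -> S <- B -> V -> C
  P2: F <- U -> S <- B -> C
  P3: F <- U -> S -> V <- B -> C
  P4: F <- U -> S -> V -> C
  P5: F <- U -> S -> C
  P6: F <- U -> C
Condition 1 (no descendant of F in the set): FAILS — S is a descendant of F.
Condition 2 (every backdoor path blocked by {B, S, U}):
  P1: blocked at fork node U ∈ conditioning set.
  P2: blocked at fork node U ∈ conditioning set.
  P3: blocked at fork node U ∈ conditioning set.
  P4: blocked at fork node U ∈ conditioning set.
  P5: blocked at fork node U ∈ conditioning set.
  P6: blocked at fork node U ∈ conditioning set.
{B, S, U} does not satisfy the backdoor criterion.

No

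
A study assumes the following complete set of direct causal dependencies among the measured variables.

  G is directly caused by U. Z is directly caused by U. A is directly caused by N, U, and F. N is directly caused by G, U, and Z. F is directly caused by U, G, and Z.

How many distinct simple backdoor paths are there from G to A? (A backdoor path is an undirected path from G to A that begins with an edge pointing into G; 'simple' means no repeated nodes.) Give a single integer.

7

A backdoor path from G to A is any simple undirected path whose first edge points into G (i.e. leaves G via a parent).
Parents of G: {U}.
Enumerating:
  P1: G <- U -> Z -> N -> A
  P2: G <- U -> Z -> F -> A
  P3: G <- U -> N <- Z -> F -> A
  P4: G <- U -> N -> A
  P5: G <- U -> F <- Z -> N -> A
  P6: G <- U -> F -> A
  P7: G <- U -> A
That exhausts the simple backdoor paths. Count: 7.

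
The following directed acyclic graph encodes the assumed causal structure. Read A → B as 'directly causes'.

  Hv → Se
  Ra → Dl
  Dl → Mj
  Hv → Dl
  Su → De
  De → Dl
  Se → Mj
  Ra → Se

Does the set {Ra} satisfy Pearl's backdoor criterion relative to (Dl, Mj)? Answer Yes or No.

Backdoor paths from Dl to Mj (paths whose first edge points into Dl):
  P1: Dl <- Hv -> Se -> Mj
  P2: Dl <- Ra -> Se -> Mj
Condition 1 (no descendant of Dl in the set): holds — descendants of Dl are {Mj}; none are in {Ra}.
Condition 2 (every backdoor path blocked by {Ra}):
  P1: open — no interior node is in the conditioning set.
  P2: blocked at fork node Ra ∈ conditioning set.
{Ra} does not satisfy the backdoor criterion.

No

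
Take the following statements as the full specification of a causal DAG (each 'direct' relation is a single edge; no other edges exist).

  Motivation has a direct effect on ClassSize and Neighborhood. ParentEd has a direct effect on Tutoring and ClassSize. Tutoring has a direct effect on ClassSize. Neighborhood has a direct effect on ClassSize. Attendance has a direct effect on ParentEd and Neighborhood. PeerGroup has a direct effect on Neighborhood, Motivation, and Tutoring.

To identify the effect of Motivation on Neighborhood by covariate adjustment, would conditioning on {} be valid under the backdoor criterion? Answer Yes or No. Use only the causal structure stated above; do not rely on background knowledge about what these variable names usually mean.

No

Backdoor paths from Motivation to Neighborhood (paths whose first edge points into Motivation):
  P1: Motivation <- PeerGroup -> Neighborhood
  P2: Motivation <- PeerGroup -> Tutoring <- ParentEd <- Attendance -> Neighborhood
  P3: Motivation <- PeerGroup -> Tutoring <- ParentEd -> ClassSize <- Neighborhood
  P4: Motivation <- PeerGroup -> Tutoring -> ClassSize <- ParentEd <- Attendance -> Neighborhood
  P5: Motivation <- PeerGroup -> Tutoring -> ClassSize <- Neighborhood
Condition 1 (no descendant of Motivation in the set): holds — descendants of Motivation are {ClassSize, Neighborhood}; none are in {}.
Condition 2 (every backdoor path blocked by {}):
  P1: open — no interior node is in the conditioning set.
  P2: blocked at collider Tutoring (neither it nor any descendant is in the conditioning set).
  P3: blocked at collider Tutoring (neither it nor any descendant is in the conditioning set).
  P4: blocked at collider ClassSize (neither it nor any descendant is in the conditioning set).
  P5: blocked at collider ClassSize (neither it nor any descendant is in the conditioning set).
{} does not satisfy the backdoor criterion.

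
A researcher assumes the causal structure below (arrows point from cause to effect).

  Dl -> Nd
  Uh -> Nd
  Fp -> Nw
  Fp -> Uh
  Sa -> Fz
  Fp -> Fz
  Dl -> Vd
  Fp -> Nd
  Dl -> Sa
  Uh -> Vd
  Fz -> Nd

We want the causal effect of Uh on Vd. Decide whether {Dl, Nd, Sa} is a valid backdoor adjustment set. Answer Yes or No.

Backdoor paths from Uh to Vd (paths whose first edge points into Uh):
  P1: Uh <- Fp -> Fz <- Sa <- Dl -> Vd
  P2: Uh <- Fp -> Fz -> Nd <- Dl -> Vd
  P3: Uh <- Fp -> Nd <- Dl -> Vd
  P4: Uh <- Fp -> Nd <- Fz <- Sa <- Dl -> Vd
Condition 1 (no descendant of Uh in the set): FAILS — Nd is a descendant of Uh.
Condition 2 (every backdoor path blocked by {Dl, Nd, Sa}):
  P1: blocked at chain node Sa ∈ conditioning set.
  P2: blocked at fork node Dl ∈ conditioning set.
  P3: blocked at fork node Dl ∈ conditioning set.
  P4: blocked at chain node Sa ∈ conditioning set.
{Dl, Nd, Sa} does not satisfy the backdoor criterion.

No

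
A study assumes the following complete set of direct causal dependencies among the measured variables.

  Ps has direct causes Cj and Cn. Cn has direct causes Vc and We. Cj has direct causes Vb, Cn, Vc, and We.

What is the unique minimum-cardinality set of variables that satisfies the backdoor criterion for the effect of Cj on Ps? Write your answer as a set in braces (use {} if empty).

{Cn}

Variables eligible for adjustment (non-descendants of Cj, excluding Cj and Ps): {Cn, Vb, Vc, We}.
Backdoor paths from Cj to Ps:
  P1: Cj <- Vc -> Cn -> Ps
  P2: Cj <- We -> Cn -> Ps
  P3: Cj <- Cn -> Ps
The empty set is not sufficient: P1 (Cj <- Vc -> Cn -> Ps) has no collider blocking it and no conditioned non-collider, so it is open.
Try {Cn}:
  P1: blocked at chain node Cn ∈ conditioning set.
  P2: blocked at chain node Cn ∈ conditioning set.
  P3: blocked at fork node Cn ∈ conditioning set.
{Cn} contains no descendant of Cj and blocks every backdoor path.
No other singleton works — e.g. {Vc} leaves P2 open — so {Cn} is the unique smallest valid adjustment set.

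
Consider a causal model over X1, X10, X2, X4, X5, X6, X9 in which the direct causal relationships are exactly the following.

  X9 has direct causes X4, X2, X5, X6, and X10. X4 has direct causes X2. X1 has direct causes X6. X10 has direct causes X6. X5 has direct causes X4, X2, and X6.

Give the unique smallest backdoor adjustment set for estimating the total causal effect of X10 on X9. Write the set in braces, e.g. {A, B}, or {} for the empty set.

Variables eligible for adjustment (non-descendants of X10, excluding X10 and X9): {X1, X2, X4, X5, X6}.
Backdoor paths from X10 to X9:
  P1: X10 <- X6 -> X5 <- X2 -> X4 -> X9
  P2: X10 <- X6 -> X5 <- X2 -> X9
  P3: X10 <- X6 -> X5 <- X4 <- X2 -> X9
  P4: X10 <- X6 -> X5 <- X4 -> X9
  P5: X10 <- X6 -> X5 -> X9
  P6: X10 <- X6 -> X9
The empty set is not sufficient: P5 (X10 <- X6 -> X5 -> X9) has no collider blocking it and no conditioned non-collider, so it is open.
Try {X6}:
  P1: blocked at fork node X6 ∈ conditioning set.
  P2: blocked at fork node X6 ∈ conditioning set.
  P3: blocked at fork node X6 ∈ conditioning set.
  P4: blocked at fork node X6 ∈ conditioning set.
  P5: blocked at fork node X6 ∈ conditioning set.
  P6: blocked at fork node X6 ∈ conditioning set.
{X6} contains no descendant of X10 and blocks every backdoor path.
No other singleton works — e.g. {X2} leaves P5 open — so {X6} is the unique smallest valid adjustment set.

{X6}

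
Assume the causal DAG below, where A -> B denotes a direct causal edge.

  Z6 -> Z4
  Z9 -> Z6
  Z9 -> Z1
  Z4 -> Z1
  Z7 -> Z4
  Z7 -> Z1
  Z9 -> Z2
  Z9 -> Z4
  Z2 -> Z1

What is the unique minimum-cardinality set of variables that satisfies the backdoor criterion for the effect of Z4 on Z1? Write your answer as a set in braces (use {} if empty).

{Z7, Z9}

Variables eligible for adjustment (non-descendants of Z4, excluding Z4 and Z1): {Z2, Z6, Z7, Z9}.
Backdoor paths from Z4 to Z1:
  P1: Z4 <- Z7 -> Z1
  P2: Z4 <- Z9 -> Z2 -> Z1
  P3: Z4 <- Z9 -> Z1
  P4: Z4 <- Z6 <- Z9 -> Z2 -> Z1
  P5: Z4 <- Z6 <- Z9 -> Z1
The empty set is not sufficient: P1 (Z4 <- Z7 -> Z1) has no collider blocking it and no conditioned non-collider, so it is open.
Try {Z7, Z9}:
  P1: blocked at fork node Z7 ∈ conditioning set.
  P2: blocked at fork node Z9 ∈ conditioning set.
  P3: blocked at fork node Z9 ∈ conditioning set.
  P4: blocked at fork node Z9 ∈ conditioning set.
  P5: blocked at fork node Z9 ∈ conditioning set.
{Z7, Z9} contains no descendant of Z4 and blocks every backdoor path.
Every element of {Z7, Z9} is needed (dropping Z7 leaves P1 open; dropping Z9 leaves P2 open), so no proper subset is valid.
Among all size-2 subsets of the eligible variables, only {Z7, Z9} blocks every backdoor path, so it is the unique smallest valid adjustment set.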